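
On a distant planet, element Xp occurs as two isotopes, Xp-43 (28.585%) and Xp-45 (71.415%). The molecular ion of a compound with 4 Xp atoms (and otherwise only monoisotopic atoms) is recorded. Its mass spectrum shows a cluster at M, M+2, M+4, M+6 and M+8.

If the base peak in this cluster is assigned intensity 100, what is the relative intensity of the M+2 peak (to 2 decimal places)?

16.02

Binomial terms of (0.28585 + 0.71415)^4: M 0.0067, M+2 0.0667, M+4 0.2500, M+6 0.4165, M+8 0.2601 → M+6 is the base peak.
P(M+6) = C(4,3) × 0.28585^1 × 0.71415^3 = 4 × 0.28585 × 0.3642238 = 0.416453 (base)
P(M+2) = C(4,1) × 0.28585^3 × 0.71415^1 = 4 × 0.02335687 × 0.71415 = 0.066721
Relative intensity = 0.066721 / 0.416453 × 100 = 16.02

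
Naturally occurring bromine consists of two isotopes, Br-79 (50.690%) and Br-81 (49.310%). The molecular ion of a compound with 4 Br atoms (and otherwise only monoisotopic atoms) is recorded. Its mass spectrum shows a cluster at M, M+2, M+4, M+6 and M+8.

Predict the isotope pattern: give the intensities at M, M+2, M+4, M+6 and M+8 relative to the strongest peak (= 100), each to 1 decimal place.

17.6 : 68.5 : 100.0 : 64.9 : 15.8

Expanding (0.50690 + 0.49310)^4:
P(M) = 0.50690^4 = 0.066022
P(M+2) = 4 × 0.50690^3 × 0.49310^1 = 0.256899
P(M+4) = 6 × 0.50690^2 × 0.49310^2 = 0.374857
P(M+6) = 4 × 0.50690^1 × 0.49310^3 = 0.243101
P(M+8) = 0.49310^4 = 0.059121
The M+4 peak is largest (0.374857); scaling to 100 gives 17.6 : 68.5 : 100.0 : 64.9 : 15.8.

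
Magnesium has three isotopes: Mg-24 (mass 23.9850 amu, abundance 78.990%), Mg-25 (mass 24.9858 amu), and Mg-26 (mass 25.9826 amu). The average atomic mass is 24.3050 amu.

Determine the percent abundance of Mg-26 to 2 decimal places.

Let x and y be the fractions of Mg-25 and Mg-26. Then x + y = 1 − 0.78990 = 0.21010 and 24.9858x + 25.9826y = 24.3050 − 0.78990×23.9850 = 5.3592485.
Substituting: 24.9858x + 25.9826(0.21010 − x) = 5.3592485
(24.9858 − 25.9826)x = -0.09969576  ⇒  x = 0.10002, y = 0.11008
Mg-25: 10.00%, Mg-26: 11.01%.

11.01%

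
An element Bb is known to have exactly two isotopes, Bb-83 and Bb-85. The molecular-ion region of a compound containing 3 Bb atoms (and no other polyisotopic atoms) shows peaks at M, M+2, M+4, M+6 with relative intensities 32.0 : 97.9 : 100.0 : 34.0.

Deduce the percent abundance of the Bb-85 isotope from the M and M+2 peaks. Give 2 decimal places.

50.49%

If p is the fraction of Bb that is Bb-83, then I(M+2)/I(M) = [C(3,1)·p^2·(1−p)] / p^3 = 3·(1−p)/p = 97.9/32.0 = 3.0594
(1−p)/p = 3.0594/3 = 1.0198  ⇒  p = 1/(1 + 1.0198) = 0.4951
Bb-83: 49.51%, Bb-85: 50.49%.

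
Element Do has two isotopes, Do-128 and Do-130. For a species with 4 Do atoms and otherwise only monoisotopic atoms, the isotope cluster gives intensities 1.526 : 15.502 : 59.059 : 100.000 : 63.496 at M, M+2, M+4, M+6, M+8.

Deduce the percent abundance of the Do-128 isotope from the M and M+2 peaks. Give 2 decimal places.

If p is the fraction of Do that is Do-128, then I(M+2)/I(M) = [C(4,1)·p^3·(1−p)] / p^4 = 4·(1−p)/p = 15.502/1.526 = 10.1586
(1−p)/p = 10.1586/4 = 2.5396  ⇒  p = 1/(1 + 2.5396) = 0.2825
Do-128: 28.25%, Do-130: 71.75%.

28.25%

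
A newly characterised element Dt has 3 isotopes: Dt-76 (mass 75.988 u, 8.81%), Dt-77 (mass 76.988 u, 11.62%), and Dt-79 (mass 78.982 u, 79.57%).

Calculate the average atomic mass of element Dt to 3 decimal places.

Average mass = Σ (abundance × isotope mass) = 0.0881 × 75.988 + 0.1162 × 76.988 + 0.7957 × 78.982
= 6.6945 + 8.9460 + 62.8460 = 78.4865 u

78.487 u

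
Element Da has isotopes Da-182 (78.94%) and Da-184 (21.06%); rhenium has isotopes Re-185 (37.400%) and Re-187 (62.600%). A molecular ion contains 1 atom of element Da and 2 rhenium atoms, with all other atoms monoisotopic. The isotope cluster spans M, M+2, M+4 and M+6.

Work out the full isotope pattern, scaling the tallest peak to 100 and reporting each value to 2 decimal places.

Element Da pattern (n=1): 0.7894 : 0.2106
Rhenium pattern (n=2): 0.139876 : 0.468248 : 0.391876
Convolve the two distributions (both contribute in 2-u steps):
  M: 0.7894×0.139876 = 0.110418
  M+2: 0.7894×0.468248 + 0.2106×0.139876 = 0.399093
  M+4: 0.7894×0.391876 + 0.2106×0.468248 = 0.407960
  M+6: 0.2106×0.391876 = 0.082529
Scale to base peak (0.407960) = 100: 27.07 : 97.83 : 100.00 : 20.23

27.07 : 97.83 : 100.00 : 20.23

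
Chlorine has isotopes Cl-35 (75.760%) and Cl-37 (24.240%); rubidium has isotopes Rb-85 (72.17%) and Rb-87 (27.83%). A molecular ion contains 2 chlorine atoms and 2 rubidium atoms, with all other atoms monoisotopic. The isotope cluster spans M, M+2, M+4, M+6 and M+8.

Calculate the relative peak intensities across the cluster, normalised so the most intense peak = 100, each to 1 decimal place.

Chlorine pattern (n=2): 0.57395776 : 0.36728448 : 0.05875776
Rubidium pattern (n=2): 0.52085089 : 0.40169822 : 0.07745089
Convolve the two distributions (both contribute in 2-u steps):
  M: 0.57395776×0.52085089 = 0.298946
  M+2: 0.57395776×0.40169822 + 0.36728448×0.52085089 = 0.421858
  M+4: 0.57395776×0.07745089 + 0.36728448×0.40169822 + 0.05875776×0.52085089 = 0.222595
  M+6: 0.36728448×0.07745089 + 0.05875776×0.40169822 = 0.052049
  M+8: 0.05875776×0.07745089 = 0.004551
Scale to base peak (0.421858) = 100: 70.9 : 100.0 : 52.8 : 12.3 : 1.1

70.9 : 100.0 : 52.8 : 12.3 : 1.1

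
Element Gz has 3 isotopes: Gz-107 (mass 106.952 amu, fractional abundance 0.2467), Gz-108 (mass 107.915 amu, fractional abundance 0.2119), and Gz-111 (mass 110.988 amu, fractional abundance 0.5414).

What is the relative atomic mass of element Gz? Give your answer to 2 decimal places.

109.34 amu

Ar = Σ fᵢ·mᵢ = 0.2467 × 106.952 + 0.2119 × 107.915 + 0.5414 × 110.988
= 26.3851 + 22.8672 + 60.0889 = 109.3412 amu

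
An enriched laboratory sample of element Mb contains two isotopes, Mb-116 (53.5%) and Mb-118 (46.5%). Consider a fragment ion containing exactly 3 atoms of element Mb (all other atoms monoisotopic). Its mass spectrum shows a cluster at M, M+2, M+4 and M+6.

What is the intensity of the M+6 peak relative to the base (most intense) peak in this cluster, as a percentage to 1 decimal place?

25.2%

Binomial terms of (0.535 + 0.465)^3: M 0.1531, M+2 0.3993, M+4 0.3470, M+6 0.1005 → M+2 is the base peak.
P(M+2) = C(3,1) × 0.535^2 × 0.465^1 = 3 × 0.286225 × 0.4650 = 0.399284 (base)
P(M+6) = C(3,3) × 0.535^0 × 0.465^3 = 1 × 1.0000 × 0.10054462 = 0.100545
Relative intensity = 0.100545 / 0.399284 × 100 = 25.2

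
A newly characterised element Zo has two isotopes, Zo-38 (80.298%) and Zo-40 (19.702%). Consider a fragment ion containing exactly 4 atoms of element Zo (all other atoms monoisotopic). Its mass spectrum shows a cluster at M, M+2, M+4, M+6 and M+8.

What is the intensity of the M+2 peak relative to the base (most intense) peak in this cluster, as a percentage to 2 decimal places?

98.14%

Term probabilities: M 0.4157, M+2 0.4080, M+4 0.1502, M+6 0.0246, M+8 0.0015. Base peak = M.
P(M) = C(4,0) × 0.80298^4 × 0.19702^0 = 1 × 0.41573723 × 1.0000 = 0.415737 (base)
P(M+2) = C(4,1) × 0.80298^3 × 0.19702^1 = 4 × 0.51774294 × 0.19702 = 0.408023
Relative intensity = 0.408023 / 0.415737 × 100 = 98.14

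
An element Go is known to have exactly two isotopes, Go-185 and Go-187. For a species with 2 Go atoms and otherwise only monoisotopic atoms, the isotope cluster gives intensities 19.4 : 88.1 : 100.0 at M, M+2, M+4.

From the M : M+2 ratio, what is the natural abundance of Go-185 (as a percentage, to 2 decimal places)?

30.58%

Write p for the Go-185 fraction. I(M+2)/I(M) = [C(2,1)·p^1·(1−p)] / p^2 = 2·(1−p)/p = 88.1/19.4 = 4.5412
(1−p)/p = 4.5412/2 = 2.2706  ⇒  p = 1/(1 + 2.2706) = 0.3058
Go-185: 30.58%, Go-187: 69.42%.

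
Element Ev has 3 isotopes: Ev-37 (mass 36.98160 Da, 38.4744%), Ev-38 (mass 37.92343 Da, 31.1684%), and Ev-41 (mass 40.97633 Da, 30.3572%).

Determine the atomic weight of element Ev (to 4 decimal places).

Average mass = Σ (abundance × isotope mass) = 0.384744 × 36.98160 + 0.311684 × 37.92343 + 0.303572 × 40.97633
= 14.228449 + 11.820126 + 12.439266 = 38.487841 Da

38.4878 Da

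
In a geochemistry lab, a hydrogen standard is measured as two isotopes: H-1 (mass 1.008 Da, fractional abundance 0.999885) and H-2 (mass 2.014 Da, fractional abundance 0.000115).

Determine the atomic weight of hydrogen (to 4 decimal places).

Weight each isotope mass by its fractional abundance: 0.999885 × 1.008 + 0.000115 × 2.014
= 1.00788 + 0.00023 = 1.00811 Da

1.0081 Da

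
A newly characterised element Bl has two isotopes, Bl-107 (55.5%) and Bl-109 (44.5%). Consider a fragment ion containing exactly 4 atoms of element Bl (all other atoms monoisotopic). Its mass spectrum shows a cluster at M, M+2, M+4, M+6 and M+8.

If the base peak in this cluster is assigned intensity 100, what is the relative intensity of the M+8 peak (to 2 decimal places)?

10.71

Term probabilities: M 0.0949, M+2 0.3043, M+4 0.3660, M+6 0.1956, M+8 0.0392. Base peak = M+4.
P(M+4) = C(4,2) × 0.555^2 × 0.445^2 = 6 × 0.308025 × 0.198025 = 0.365980 (base)
P(M+8) = C(4,4) × 0.555^0 × 0.445^4 = 1 × 1.0000 × 0.0392139 = 0.039214
Relative intensity = 0.039214 / 0.365980 × 100 = 10.71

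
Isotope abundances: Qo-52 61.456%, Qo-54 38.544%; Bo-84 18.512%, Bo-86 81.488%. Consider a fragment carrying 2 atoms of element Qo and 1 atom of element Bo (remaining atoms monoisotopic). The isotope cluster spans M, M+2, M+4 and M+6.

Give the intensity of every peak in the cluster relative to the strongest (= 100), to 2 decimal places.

Element Qo pattern (n=2): 0.37768399 : 0.47375201 : 0.14856399
Element Bo pattern (n=1): 0.18512 : 0.81488
Convolve the two distributions (both contribute in 2-u steps):
  M: 0.37768399×0.18512 = 0.069917
  M+2: 0.37768399×0.81488 + 0.47375201×0.18512 = 0.395468
  M+4: 0.47375201×0.81488 + 0.14856399×0.18512 = 0.413553
  M+6: 0.14856399×0.81488 = 0.121062
Scale to base peak (0.413553) = 100: 16.91 : 95.63 : 100.00 : 29.27

16.91 : 95.63 : 100.00 : 29.27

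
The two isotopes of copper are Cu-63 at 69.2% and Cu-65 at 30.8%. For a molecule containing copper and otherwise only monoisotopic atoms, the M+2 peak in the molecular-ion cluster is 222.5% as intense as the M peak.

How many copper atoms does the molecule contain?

5

The M+2/M ratio from n Cu atoms is n · q/p = n · 0.308/0.692.
n = 2.225 × 0.692/0.308 = 5.00 ≈ 5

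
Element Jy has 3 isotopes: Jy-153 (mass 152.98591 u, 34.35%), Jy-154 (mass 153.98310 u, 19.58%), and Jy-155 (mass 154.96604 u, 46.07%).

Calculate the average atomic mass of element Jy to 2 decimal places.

154.09 u

Weight each isotope mass by its fractional abundance: 0.3435 × 152.98591 + 0.1958 × 153.98310 + 0.4607 × 154.96604
= 52.550660 + 30.149891 + 71.392855 = 154.093406 u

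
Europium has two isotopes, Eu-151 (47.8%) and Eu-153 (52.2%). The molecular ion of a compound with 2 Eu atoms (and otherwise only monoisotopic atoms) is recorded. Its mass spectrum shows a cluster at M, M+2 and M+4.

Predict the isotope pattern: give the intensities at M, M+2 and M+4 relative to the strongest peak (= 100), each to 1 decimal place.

Expanding (0.478 + 0.522)^2:
P(M) = 0.478^2 = 0.228484
P(M+2) = 2 × 0.478^1 × 0.522^1 = 0.499032
P(M+4) = 0.522^2 = 0.272484
The M+2 peak is largest (0.499032); scaling to 100 gives 45.8 : 100.0 : 54.6.

45.8 : 100.0 : 54.6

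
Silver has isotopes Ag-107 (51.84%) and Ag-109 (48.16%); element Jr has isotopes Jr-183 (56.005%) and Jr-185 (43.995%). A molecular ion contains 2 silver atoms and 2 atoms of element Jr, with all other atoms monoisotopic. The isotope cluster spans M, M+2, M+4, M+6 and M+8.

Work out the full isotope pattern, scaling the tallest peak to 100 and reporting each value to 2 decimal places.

Silver pattern (n=2): 0.26873856 : 0.49932288 : 0.23193856
Element Jr pattern (n=2): 0.313656 : 0.49278799 : 0.193556
Convolve the two distributions (both contribute in 2-u steps):
  M: 0.26873856×0.313656 = 0.084291
  M+2: 0.26873856×0.49278799 + 0.49932288×0.313656 = 0.289047
  M+4: 0.26873856×0.193556 + 0.49932288×0.49278799 + 0.23193856×0.313656 = 0.370825
  M+6: 0.49932288×0.193556 + 0.23193856×0.49278799 = 0.210943
  M+8: 0.23193856×0.193556 = 0.044893
Scale to base peak (0.370825) = 100: 22.73 : 77.95 : 100.00 : 56.88 : 12.11

22.73 : 77.95 : 100.00 : 56.88 : 12.11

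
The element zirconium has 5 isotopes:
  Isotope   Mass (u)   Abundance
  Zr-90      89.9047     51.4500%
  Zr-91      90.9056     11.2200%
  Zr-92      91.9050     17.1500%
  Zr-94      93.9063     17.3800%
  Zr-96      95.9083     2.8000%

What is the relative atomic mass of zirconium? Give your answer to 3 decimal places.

The abundance-weighted mean is 0.514500 × 89.9047 + 0.112200 × 90.9056 + 0.171500 × 91.9050 + 0.173800 × 93.9063 + 0.028000 × 95.9083
= 46.25597 + 10.19961 + 15.76171 + 16.32091 + 2.68543 = 91.22363 u

91.224 u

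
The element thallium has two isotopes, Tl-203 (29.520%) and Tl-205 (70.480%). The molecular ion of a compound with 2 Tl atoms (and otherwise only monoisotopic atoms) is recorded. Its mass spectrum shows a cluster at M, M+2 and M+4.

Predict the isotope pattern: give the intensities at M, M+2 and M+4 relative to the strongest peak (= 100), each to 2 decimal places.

The 2 Tl atoms are independent, so intensities follow the terms of (0.29520 + 0.70480)^2.
P(M) = 0.29520^2 = 0.087143
P(M+2) = 2 × 0.29520^1 × 0.70480^1 = 0.416114
P(M+4) = 0.70480^2 = 0.496743
The M+4 peak is largest (0.496743); scaling to 100 gives 17.54 : 83.77 : 100.00.

17.54 : 83.77 : 100.00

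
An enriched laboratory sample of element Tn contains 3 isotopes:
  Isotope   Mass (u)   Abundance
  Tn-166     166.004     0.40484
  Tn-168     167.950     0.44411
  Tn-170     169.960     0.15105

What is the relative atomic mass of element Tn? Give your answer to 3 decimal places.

167.466 u

The abundance-weighted mean is 0.40484 × 166.004 + 0.44411 × 167.950 + 0.15105 × 169.960
= 67.2051 + 74.5883 + 25.6725 = 167.4659 u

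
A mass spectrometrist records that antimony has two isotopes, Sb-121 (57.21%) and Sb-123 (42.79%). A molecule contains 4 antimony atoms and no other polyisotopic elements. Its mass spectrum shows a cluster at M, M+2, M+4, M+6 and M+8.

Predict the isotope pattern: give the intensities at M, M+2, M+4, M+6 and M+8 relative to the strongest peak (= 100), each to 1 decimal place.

29.8 : 89.1 : 100.0 : 49.9 : 9.3

Expanding (0.5721 + 0.4279)^4:
P(M) = 0.5721^4 = 0.107124
P(M+2) = 4 × 0.5721^3 × 0.4279^1 = 0.320493
P(M+4) = 6 × 0.5721^2 × 0.4279^2 = 0.359567
P(M+6) = 4 × 0.5721^1 × 0.4279^3 = 0.179291
P(M+8) = 0.4279^4 = 0.033525
The M+4 peak is largest (0.359567); scaling to 100 gives 29.8 : 89.1 : 100.0 : 49.9 : 9.3.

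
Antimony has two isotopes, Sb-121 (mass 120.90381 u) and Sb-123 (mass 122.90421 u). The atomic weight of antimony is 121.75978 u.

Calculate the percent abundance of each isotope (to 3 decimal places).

With x = fraction of Sb-121 (so Sb-123 is 1 − x):
120.90381·x + 122.90421·(1 − x) = 121.75978
(120.90381 − 122.90421)·x = 121.75978 − 122.90421
x = -1.14443 / -2.00040 = 0.57210 → 57.210% Sb-121, 42.790% Sb-123.

Sb-121: 57.210%, Sb-123: 42.790%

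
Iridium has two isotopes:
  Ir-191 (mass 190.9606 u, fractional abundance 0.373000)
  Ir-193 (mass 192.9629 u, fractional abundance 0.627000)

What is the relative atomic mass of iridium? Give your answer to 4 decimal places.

The abundance-weighted mean is 0.373000 × 190.9606 + 0.627000 × 192.9629
= 71.22830 + 120.98774 = 192.21604 u

192.2160 u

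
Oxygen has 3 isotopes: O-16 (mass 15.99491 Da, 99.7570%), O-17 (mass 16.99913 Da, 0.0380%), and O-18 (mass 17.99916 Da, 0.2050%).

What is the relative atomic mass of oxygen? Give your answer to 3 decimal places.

Ar = Σ fᵢ·mᵢ = 0.997570 × 15.99491 + 0.000380 × 16.99913 + 0.002050 × 17.99916
= 15.956042 + 0.006460 + 0.036898 = 15.999400 Da

15.999 Da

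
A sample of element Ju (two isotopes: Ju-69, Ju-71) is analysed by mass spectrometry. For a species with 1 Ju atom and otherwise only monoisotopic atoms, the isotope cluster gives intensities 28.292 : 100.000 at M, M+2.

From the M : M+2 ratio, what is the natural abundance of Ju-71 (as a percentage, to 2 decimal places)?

Let p = fractional abundance of Ju-69. I(M+2)/I(M) = [C(1,1)·p^0·(1−p)] / p^1 = 1·(1−p)/p = 100.000/28.292 = 3.5346
(1−p)/p = 3.5346/1 = 3.5346  ⇒  p = 1/(1 + 3.5346) = 0.2205
Ju-69: 22.05%, Ju-71: 77.95%.

77.95%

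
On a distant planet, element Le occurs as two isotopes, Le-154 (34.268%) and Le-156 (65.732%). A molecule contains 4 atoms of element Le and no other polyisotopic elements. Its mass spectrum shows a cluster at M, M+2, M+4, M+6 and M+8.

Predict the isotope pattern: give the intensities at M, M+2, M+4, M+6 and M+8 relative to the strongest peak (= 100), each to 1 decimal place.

The 4 Le atoms are independent, so intensities follow the terms of (0.34268 + 0.65732)^4.
P(M) = 0.34268^4 = 0.013790
P(M+2) = 4 × 0.34268^3 × 0.65732^1 = 0.105804
P(M+4) = 6 × 0.34268^2 × 0.65732^2 = 0.304427
P(M+6) = 4 × 0.34268^1 × 0.65732^3 = 0.389295
P(M+8) = 0.65732^4 = 0.186684
The M+6 peak is largest (0.389295); scaling to 100 gives 3.5 : 27.2 : 78.2 : 100.0 : 48.0.

3.5 : 27.2 : 78.2 : 100.0 : 48.0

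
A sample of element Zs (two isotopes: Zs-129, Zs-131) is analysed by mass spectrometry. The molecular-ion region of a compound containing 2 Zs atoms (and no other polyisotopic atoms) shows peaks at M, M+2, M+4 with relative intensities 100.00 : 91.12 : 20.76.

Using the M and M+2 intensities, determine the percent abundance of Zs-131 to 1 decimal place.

31.3%

If p is the fraction of Zs that is Zs-129, then I(M+2)/I(M) = [C(2,1)·p^1·(1−p)] / p^2 = 2·(1−p)/p = 91.12/100.00 = 0.9112
(1−p)/p = 0.9112/2 = 0.4556  ⇒  p = 1/(1 + 0.4556) = 0.6870
Zs-129: 68.7%, Zs-131: 31.3%.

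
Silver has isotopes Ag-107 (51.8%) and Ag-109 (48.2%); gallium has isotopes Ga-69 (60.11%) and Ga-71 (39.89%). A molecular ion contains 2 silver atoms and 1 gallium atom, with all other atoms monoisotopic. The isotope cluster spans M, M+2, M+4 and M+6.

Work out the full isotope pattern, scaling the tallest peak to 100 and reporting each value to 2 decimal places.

Silver pattern (n=2): 0.268324 : 0.499352 : 0.232324
Gallium pattern (n=1): 0.6011 : 0.3989
Convolve the two distributions (both contribute in 2-u steps):
  M: 0.268324×0.6011 = 0.161290
  M+2: 0.268324×0.3989 + 0.499352×0.6011 = 0.407195
  M+4: 0.499352×0.3989 + 0.232324×0.6011 = 0.338841
  M+6: 0.232324×0.3989 = 0.092674
Scale to base peak (0.407195) = 100: 39.61 : 100.00 : 83.21 : 22.76

39.61 : 100.00 : 83.21 : 22.76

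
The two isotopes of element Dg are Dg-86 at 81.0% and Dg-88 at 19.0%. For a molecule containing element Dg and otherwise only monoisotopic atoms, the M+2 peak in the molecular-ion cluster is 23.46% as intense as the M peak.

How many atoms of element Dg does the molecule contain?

For n independent Dg atoms, I(M+2)/I(M) = n · (abundance Dg-88) / (abundance Dg-86) = n · 0.190/0.810.
n = 0.2346 × 0.810/0.190 = 1.00 ≈ 1

1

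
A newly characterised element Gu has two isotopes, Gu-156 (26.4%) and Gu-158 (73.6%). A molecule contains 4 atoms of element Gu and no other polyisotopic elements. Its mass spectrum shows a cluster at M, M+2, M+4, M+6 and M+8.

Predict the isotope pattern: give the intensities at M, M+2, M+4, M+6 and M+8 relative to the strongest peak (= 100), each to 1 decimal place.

1.2 : 12.9 : 53.8 : 100.0 : 69.7

The 4 Gu atoms are independent, so intensities follow the terms of (0.264 + 0.736)^4.
P(M) = 0.264^4 = 0.004858
P(M+2) = 4 × 0.264^3 × 0.736^1 = 0.054169
P(M+4) = 6 × 0.264^2 × 0.736^2 = 0.226524
P(M+6) = 4 × 0.264^1 × 0.736^3 = 0.421015
P(M+8) = 0.736^4 = 0.293435
The M+6 peak is largest (0.421015); scaling to 100 gives 1.2 : 12.9 : 53.8 : 100.0 : 69.7.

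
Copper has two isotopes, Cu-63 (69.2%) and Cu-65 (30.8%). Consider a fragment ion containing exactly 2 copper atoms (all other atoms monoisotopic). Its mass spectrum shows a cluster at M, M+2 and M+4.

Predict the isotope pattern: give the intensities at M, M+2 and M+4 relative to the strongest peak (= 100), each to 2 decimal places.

Each Cu atom is independently Cu-63 (p = 0.692) or Cu-65 (q = 0.308); the cluster is the binomial expansion (p + q)^2.
P(M) = 0.692^2 = 0.478864
P(M+2) = 2 × 0.692^1 × 0.308^1 = 0.426272
P(M+4) = 0.308^2 = 0.094864
The M peak is largest (0.478864); scaling to 100 gives 100.00 : 89.02 : 19.81.

100.00 : 89.02 : 19.81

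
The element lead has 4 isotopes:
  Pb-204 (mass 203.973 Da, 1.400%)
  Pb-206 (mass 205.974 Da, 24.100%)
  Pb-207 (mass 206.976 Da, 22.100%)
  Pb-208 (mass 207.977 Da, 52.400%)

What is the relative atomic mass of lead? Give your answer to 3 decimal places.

207.217 Da

Average mass = Σ (abundance × isotope mass) = 0.01400 × 203.973 + 0.24100 × 205.974 + 0.22100 × 206.976 + 0.52400 × 207.977
= 2.8556 + 49.6397 + 45.7417 + 108.9799 = 207.2169 Da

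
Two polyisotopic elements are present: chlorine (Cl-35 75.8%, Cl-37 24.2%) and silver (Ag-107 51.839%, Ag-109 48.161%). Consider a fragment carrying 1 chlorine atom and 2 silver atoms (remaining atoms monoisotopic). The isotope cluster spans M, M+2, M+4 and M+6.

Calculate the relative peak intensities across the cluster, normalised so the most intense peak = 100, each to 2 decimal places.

45.93 : 100.00 : 66.89 : 12.66

Chlorine pattern (n=1): 0.7580 : 0.2420
Silver pattern (n=2): 0.26872819 : 0.49932362 : 0.23194819
Convolve the two distributions (both contribute in 2-u steps):
  M: 0.7580×0.26872819 = 0.203696
  M+2: 0.7580×0.49932362 + 0.2420×0.26872819 = 0.443520
  M+4: 0.7580×0.23194819 + 0.2420×0.49932362 = 0.296653
  M+6: 0.2420×0.23194819 = 0.056131
Scale to base peak (0.443520) = 100: 45.93 : 100.00 : 66.89 : 12.66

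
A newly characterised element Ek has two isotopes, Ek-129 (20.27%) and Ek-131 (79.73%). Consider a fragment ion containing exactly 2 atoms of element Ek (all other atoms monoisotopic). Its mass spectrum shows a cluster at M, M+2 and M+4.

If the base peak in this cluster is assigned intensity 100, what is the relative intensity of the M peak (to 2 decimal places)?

Binomial terms of (0.2027 + 0.7973)^2: M 0.0411, M+2 0.3232, M+4 0.6357 → M+4 is the base peak.
P(M+4) = C(2,2) × 0.2027^0 × 0.7973^2 = 1 × 1.0000 × 0.63568729 = 0.635687 (base)
P(M) = C(2,0) × 0.2027^2 × 0.7973^0 = 1 × 0.04108729 × 1.0000 = 0.041087
Relative intensity = 0.041087 / 0.635687 × 100 = 6.46

6.46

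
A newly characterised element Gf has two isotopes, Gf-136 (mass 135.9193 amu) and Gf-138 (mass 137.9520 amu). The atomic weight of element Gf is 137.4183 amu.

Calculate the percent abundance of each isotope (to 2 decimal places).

Gf-136: 26.26%, Gf-138: 73.74%

Let x be the fractional abundance of Gf-136; then Gf-138 has abundance 1 − x.
135.9193·x + 137.9520·(1 − x) = 137.4183
(135.9193 − 137.9520)·x = 137.4183 − 137.9520
x = -0.5337 / -2.0327 = 0.26256 → 26.26% Gf-136, 73.74% Gf-138.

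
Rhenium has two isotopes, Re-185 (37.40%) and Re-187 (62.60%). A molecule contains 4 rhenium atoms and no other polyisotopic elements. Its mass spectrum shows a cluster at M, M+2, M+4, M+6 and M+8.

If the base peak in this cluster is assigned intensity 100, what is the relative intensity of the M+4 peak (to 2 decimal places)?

89.62

Binomial terms of (0.3740 + 0.6260)^4: M 0.0196, M+2 0.1310, M+4 0.3289, M+6 0.3670, M+8 0.1536 → M+6 is the base peak.
P(M+6) = C(4,3) × 0.3740^1 × 0.6260^3 = 4 × 0.3740 × 0.24531438 = 0.366990 (base)
P(M+4) = C(4,2) × 0.3740^2 × 0.6260^2 = 6 × 0.139876 × 0.391876 = 0.328884
Relative intensity = 0.328884 / 0.366990 × 100 = 89.62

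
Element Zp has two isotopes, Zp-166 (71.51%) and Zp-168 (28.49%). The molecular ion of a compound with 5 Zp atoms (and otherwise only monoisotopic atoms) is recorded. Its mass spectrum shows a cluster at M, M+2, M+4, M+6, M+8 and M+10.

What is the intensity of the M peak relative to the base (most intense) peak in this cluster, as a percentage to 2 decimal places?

50.20%

Term probabilities: M 0.1870, M+2 0.3725, M+4 0.2968, M+6 0.1183, M+8 0.0236, M+10 0.0019. Base peak = M+2.
P(M+2) = C(5,1) × 0.7151^4 × 0.2849^1 = 5 × 0.26149724 × 0.2849 = 0.372503 (base)
P(M) = C(5,0) × 0.7151^5 × 0.2849^0 = 1 × 0.18699668 × 1.0000 = 0.186997
Relative intensity = 0.186997 / 0.372503 × 100 = 50.20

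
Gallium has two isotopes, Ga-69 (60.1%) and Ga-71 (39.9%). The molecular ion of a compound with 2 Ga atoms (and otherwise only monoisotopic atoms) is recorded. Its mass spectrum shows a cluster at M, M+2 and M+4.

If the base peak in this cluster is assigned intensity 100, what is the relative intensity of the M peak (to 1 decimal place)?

75.3

Term probabilities: M 0.3612, M+2 0.4796, M+4 0.1592. Base peak = M+2.
P(M+2) = C(2,1) × 0.601^1 × 0.399^1 = 2 × 0.6010 × 0.3990 = 0.479598 (base)
P(M) = C(2,0) × 0.601^2 × 0.399^0 = 1 × 0.361201 × 1.0000 = 0.361201
Relative intensity = 0.361201 / 0.479598 × 100 = 75.3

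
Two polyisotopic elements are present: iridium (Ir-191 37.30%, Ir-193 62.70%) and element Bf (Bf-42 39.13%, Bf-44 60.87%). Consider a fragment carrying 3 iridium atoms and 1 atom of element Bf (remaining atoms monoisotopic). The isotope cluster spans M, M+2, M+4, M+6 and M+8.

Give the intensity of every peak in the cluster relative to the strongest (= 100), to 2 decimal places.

Iridium pattern (n=3): 0.05189512 : 0.26170165 : 0.43991135 : 0.24649188
Element Bf pattern (n=1): 0.3913 : 0.6087
Convolve the two distributions (both contribute in 2-u steps):
  M: 0.05189512×0.3913 = 0.020307
  M+2: 0.05189512×0.6087 + 0.26170165×0.3913 = 0.133992
  M+4: 0.26170165×0.6087 + 0.43991135×0.3913 = 0.331435
  M+6: 0.43991135×0.6087 + 0.24649188×0.3913 = 0.364226
  M+8: 0.24649188×0.6087 = 0.150040
Scale to base peak (0.364226) = 100: 5.58 : 36.79 : 91.00 : 100.00 : 41.19

5.58 : 36.79 : 91.00 : 100.00 : 41.19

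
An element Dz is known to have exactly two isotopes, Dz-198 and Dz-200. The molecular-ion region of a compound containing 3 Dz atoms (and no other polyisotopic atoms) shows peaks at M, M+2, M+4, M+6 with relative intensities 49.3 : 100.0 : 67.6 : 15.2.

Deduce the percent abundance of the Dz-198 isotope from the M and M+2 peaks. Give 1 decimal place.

59.7%

Write p for the Dz-198 fraction. I(M+2)/I(M) = [C(3,1)·p^2·(1−p)] / p^3 = 3·(1−p)/p = 100.0/49.3 = 2.0284
(1−p)/p = 2.0284/3 = 0.6761  ⇒  p = 1/(1 + 0.6761) = 0.5966
Dz-198: 59.7%, Dz-200: 40.3%.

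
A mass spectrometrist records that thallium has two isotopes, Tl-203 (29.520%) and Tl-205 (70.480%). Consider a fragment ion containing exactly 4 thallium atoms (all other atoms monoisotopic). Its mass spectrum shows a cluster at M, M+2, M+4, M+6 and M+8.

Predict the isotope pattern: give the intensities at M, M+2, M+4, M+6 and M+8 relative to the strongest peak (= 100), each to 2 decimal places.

The 4 Tl atoms are independent, so intensities follow the terms of (0.29520 + 0.70480)^4.
P(M) = 0.29520^4 = 0.007594
P(M+2) = 4 × 0.29520^3 × 0.70480^1 = 0.072523
P(M+4) = 6 × 0.29520^2 × 0.70480^2 = 0.259726
P(M+6) = 4 × 0.29520^1 × 0.70480^3 = 0.413403
P(M+8) = 0.70480^4 = 0.246754
The M+6 peak is largest (0.413403); scaling to 100 gives 1.84 : 17.54 : 62.83 : 100.00 : 59.69.

1.84 : 17.54 : 62.83 : 100.00 : 59.69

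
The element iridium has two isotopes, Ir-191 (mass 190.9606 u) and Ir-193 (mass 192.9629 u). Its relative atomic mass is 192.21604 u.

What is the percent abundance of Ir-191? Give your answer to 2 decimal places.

37.30%

With x = fraction of Ir-191 (so Ir-193 is 1 − x):
190.9606·x + 192.9629·(1 − x) = 192.21604
(190.9606 − 192.9629)·x = 192.21604 − 192.9629
x = -0.74686 / -2.0023 = 0.37300 → 37.30% Ir-191, 62.70% Ir-193.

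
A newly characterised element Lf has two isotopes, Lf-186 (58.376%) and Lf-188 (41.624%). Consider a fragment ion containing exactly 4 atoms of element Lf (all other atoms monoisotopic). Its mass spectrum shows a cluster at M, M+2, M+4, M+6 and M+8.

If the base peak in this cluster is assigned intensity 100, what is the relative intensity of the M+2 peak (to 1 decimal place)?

Term probabilities: M 0.1161, M+2 0.3312, M+4 0.3542, M+6 0.1684, M+8 0.0300. Base peak = M+4.
P(M+4) = C(4,2) × 0.58376^2 × 0.41624^2 = 6 × 0.34077574 × 0.17325574 = 0.354248 (base)
P(M+2) = C(4,1) × 0.58376^3 × 0.41624^1 = 4 × 0.19893124 × 0.41624 = 0.331213
Relative intensity = 0.331213 / 0.354248 × 100 = 93.5

93.5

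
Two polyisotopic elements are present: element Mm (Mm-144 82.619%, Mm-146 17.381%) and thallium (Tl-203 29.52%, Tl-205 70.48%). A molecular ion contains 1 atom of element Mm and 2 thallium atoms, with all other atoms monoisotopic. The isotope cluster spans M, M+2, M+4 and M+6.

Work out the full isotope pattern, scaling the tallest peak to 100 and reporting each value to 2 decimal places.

14.91 : 74.36 : 100.00 : 17.89

Element Mm pattern (n=1): 0.82619 : 0.17381
Thallium pattern (n=2): 0.08714304 : 0.41611392 : 0.49674304
Convolve the two distributions (both contribute in 2-u steps):
  M: 0.82619×0.08714304 = 0.071997
  M+2: 0.82619×0.41611392 + 0.17381×0.08714304 = 0.358935
  M+4: 0.82619×0.49674304 + 0.17381×0.41611392 = 0.482729
  M+6: 0.17381×0.49674304 = 0.086339
Scale to base peak (0.482729) = 100: 14.91 : 74.36 : 100.00 : 17.89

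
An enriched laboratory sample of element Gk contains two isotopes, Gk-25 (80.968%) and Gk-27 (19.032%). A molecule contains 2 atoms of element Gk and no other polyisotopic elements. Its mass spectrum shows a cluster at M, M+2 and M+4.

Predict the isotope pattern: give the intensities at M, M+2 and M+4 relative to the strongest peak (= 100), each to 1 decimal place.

100.0 : 47.0 : 5.5

Each Gk atom is independently Gk-25 (p = 0.80968) or Gk-27 (q = 0.19032); the cluster is the binomial expansion (p + q)^2.
P(M) = 0.80968^2 = 0.655582
P(M+2) = 2 × 0.80968^1 × 0.19032^1 = 0.308197
P(M+4) = 0.19032^2 = 0.036222
The M peak is largest (0.655582); scaling to 100 gives 100.0 : 47.0 : 5.5.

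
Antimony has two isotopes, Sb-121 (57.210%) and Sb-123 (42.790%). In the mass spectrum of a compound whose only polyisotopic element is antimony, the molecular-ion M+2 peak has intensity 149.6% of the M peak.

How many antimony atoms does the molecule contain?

With n Sb atoms, P(M+2)/P(M) = C(n,1)·p^(n−1)q / p^n = n·q/p = n · 0.42790/0.57210.
n = 1.496 × 0.57210/0.42790 = 2.00 ≈ 2

2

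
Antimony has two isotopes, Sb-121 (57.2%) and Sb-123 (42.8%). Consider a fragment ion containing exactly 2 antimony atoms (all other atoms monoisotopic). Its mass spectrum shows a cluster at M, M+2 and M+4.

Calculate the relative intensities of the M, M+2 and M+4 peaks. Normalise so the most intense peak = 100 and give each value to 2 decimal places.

66.82 : 100.00 : 37.41

The 2 Sb atoms are independent, so intensities follow the terms of (0.572 + 0.428)^2.
P(M) = 0.572^2 = 0.327184
P(M+2) = 2 × 0.572^1 × 0.428^1 = 0.489632
P(M+4) = 0.428^2 = 0.183184
The M+2 peak is largest (0.489632); scaling to 100 gives 66.82 : 100.00 : 37.41.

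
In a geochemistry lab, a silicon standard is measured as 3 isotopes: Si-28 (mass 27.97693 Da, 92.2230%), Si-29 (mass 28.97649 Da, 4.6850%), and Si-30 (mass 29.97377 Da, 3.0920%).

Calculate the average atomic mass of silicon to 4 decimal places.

28.0855 Da

Ar = Σ fᵢ·mᵢ = 0.922230 × 27.97693 + 0.046850 × 28.97649 + 0.030920 × 29.97377
= 25.801164 + 1.357549 + 0.926789 = 28.085502 Da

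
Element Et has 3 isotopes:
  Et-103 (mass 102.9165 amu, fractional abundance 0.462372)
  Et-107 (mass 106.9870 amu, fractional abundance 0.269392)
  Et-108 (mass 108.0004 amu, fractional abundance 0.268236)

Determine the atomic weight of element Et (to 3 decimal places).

105.377 amu

Weight each isotope mass by its fractional abundance: 0.462372 × 102.9165 + 0.269392 × 106.9870 + 0.268236 × 108.0004
= 47.58571 + 28.82144 + 28.96960 = 105.37675 amu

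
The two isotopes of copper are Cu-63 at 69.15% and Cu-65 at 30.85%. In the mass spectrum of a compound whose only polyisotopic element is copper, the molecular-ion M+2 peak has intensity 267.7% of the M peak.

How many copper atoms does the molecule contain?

For n independent Cu atoms, I(M+2)/I(M) = n · (abundance Cu-65) / (abundance Cu-63) = n · 0.3085/0.6915.
n = 2.677 × 0.6915/0.3085 = 6.00 ≈ 6

6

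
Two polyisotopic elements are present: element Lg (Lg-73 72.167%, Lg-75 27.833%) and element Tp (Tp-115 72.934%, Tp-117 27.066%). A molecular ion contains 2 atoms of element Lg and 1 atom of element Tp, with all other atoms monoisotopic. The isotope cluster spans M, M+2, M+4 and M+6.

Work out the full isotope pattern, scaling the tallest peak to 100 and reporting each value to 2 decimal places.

87.53 : 100.00 : 38.08 : 4.83

Element Lg pattern (n=2): 0.52080759 : 0.40172482 : 0.07746759
Element Tp pattern (n=1): 0.72934 : 0.27066
Convolve the two distributions (both contribute in 2-u steps):
  M: 0.52080759×0.72934 = 0.379846
  M+2: 0.52080759×0.27066 + 0.40172482×0.72934 = 0.433956
  M+4: 0.40172482×0.27066 + 0.07746759×0.72934 = 0.165231
  M+6: 0.07746759×0.27066 = 0.020967
Scale to base peak (0.433956) = 100: 87.53 : 100.00 : 38.08 : 4.83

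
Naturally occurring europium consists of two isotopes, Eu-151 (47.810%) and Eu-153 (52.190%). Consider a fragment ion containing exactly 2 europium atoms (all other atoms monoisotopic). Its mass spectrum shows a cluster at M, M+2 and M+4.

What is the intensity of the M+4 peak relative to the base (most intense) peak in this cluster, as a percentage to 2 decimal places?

54.58%

Binomial terms of (0.47810 + 0.52190)^2: M 0.2286, M+2 0.4990, M+4 0.2724 → M+2 is the base peak.
P(M+2) = C(2,1) × 0.47810^1 × 0.52190^1 = 2 × 0.4781 × 0.5219 = 0.499041 (base)
P(M+4) = C(2,2) × 0.47810^0 × 0.52190^2 = 1 × 1.0000 × 0.27237961 = 0.272380
Relative intensity = 0.272380 / 0.499041 × 100 = 54.58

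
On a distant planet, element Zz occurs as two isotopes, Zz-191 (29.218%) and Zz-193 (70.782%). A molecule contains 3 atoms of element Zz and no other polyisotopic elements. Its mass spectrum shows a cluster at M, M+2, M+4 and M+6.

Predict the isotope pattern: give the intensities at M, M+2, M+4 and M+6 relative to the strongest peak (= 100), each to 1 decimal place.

5.7 : 41.3 : 100.0 : 80.8

Expanding (0.29218 + 0.70782)^3:
P(M) = 0.29218^3 = 0.024943
P(M+2) = 3 × 0.29218^2 × 0.70782^1 = 0.181278
P(M+4) = 3 × 0.29218^1 × 0.70782^2 = 0.439155
P(M+6) = 0.70782^3 = 0.354624
The M+4 peak is largest (0.439155); scaling to 100 gives 5.7 : 41.3 : 100.0 : 80.8.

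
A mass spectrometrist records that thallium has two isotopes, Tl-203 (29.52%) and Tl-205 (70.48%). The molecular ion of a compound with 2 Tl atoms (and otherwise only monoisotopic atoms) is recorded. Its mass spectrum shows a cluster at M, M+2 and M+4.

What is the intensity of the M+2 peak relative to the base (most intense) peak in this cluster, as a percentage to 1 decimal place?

Term probabilities: M 0.0871, M+2 0.4161, M+4 0.4967. Base peak = M+4.
P(M+4) = C(2,2) × 0.2952^0 × 0.7048^2 = 1 × 1.0000 × 0.49674304 = 0.496743 (base)
P(M+2) = C(2,1) × 0.2952^1 × 0.7048^1 = 2 × 0.2952 × 0.7048 = 0.416114
Relative intensity = 0.416114 / 0.496743 × 100 = 83.8

83.8%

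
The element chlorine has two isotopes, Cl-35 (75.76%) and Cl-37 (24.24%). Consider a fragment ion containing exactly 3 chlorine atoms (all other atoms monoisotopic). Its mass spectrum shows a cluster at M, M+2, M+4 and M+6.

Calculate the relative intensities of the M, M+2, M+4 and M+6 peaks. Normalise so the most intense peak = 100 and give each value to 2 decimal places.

The 3 Cl atoms are independent, so intensities follow the terms of (0.7576 + 0.2424)^3.
P(M) = 0.7576^3 = 0.434830
P(M+2) = 3 × 0.7576^2 × 0.2424^1 = 0.417382
P(M+4) = 3 × 0.7576^1 × 0.2424^2 = 0.133545
P(M+6) = 0.2424^3 = 0.014243
The M peak is largest (0.434830); scaling to 100 gives 100.00 : 95.99 : 30.71 : 3.28.

100.00 : 95.99 : 30.71 : 3.28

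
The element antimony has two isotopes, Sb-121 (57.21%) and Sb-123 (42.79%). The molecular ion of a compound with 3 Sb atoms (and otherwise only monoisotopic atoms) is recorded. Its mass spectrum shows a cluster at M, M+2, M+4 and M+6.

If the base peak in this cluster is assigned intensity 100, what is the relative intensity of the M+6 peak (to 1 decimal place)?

18.6

Term probabilities: M 0.1872, M+2 0.4202, M+4 0.3143, M+6 0.0783. Base peak = M+2.
P(M+2) = C(3,1) × 0.5721^2 × 0.4279^1 = 3 × 0.32729841 × 0.4279 = 0.420153 (base)
P(M+6) = C(3,3) × 0.5721^0 × 0.4279^3 = 1 × 1.0000 × 0.07834781 = 0.078348
Relative intensity = 0.078348 / 0.420153 × 100 = 18.6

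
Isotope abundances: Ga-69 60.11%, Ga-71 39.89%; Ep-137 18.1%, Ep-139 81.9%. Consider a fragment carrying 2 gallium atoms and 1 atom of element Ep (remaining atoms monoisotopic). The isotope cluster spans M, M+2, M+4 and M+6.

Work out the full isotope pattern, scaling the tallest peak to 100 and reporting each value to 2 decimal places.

Gallium pattern (n=2): 0.36132121 : 0.47955758 : 0.15912121
Element Ep pattern (n=1): 0.1810 : 0.8190
Convolve the two distributions (both contribute in 2-u steps):
  M: 0.36132121×0.1810 = 0.065399
  M+2: 0.36132121×0.8190 + 0.47955758×0.1810 = 0.382722
  M+4: 0.47955758×0.8190 + 0.15912121×0.1810 = 0.421559
  M+6: 0.15912121×0.8190 = 0.130320
Scale to base peak (0.421559) = 100: 15.51 : 90.79 : 100.00 : 30.91

15.51 : 90.79 : 100.00 : 30.91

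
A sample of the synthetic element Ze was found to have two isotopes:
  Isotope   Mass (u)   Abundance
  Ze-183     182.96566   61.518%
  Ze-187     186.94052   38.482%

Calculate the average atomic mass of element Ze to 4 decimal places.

184.4953 u

Weight each isotope mass by its fractional abundance: 0.61518 × 182.96566 + 0.38482 × 186.94052
= 112.556815 + 71.938451 = 184.495266 u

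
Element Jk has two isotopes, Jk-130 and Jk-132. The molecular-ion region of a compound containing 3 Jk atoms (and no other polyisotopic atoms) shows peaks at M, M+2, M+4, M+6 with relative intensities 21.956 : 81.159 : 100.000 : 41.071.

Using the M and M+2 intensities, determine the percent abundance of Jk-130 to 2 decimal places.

If p is the fraction of Jk that is Jk-130, then I(M+2)/I(M) = [C(3,1)·p^2·(1−p)] / p^3 = 3·(1−p)/p = 81.159/21.956 = 3.6964
(1−p)/p = 3.6964/3 = 1.2321  ⇒  p = 1/(1 + 1.2321) = 0.4480
Jk-130: 44.80%, Jk-132: 55.20%.

44.80%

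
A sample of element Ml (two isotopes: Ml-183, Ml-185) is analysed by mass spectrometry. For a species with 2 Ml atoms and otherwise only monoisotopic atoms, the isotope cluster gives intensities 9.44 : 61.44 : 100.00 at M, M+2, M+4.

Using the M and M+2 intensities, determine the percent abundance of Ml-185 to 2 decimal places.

76.49%

Let p = fractional abundance of Ml-183. I(M+2)/I(M) = [C(2,1)·p^1·(1−p)] / p^2 = 2·(1−p)/p = 61.44/9.44 = 6.5085
(1−p)/p = 6.5085/2 = 3.2542  ⇒  p = 1/(1 + 3.2542) = 0.2351
Ml-183: 23.51%, Ml-185: 76.49%.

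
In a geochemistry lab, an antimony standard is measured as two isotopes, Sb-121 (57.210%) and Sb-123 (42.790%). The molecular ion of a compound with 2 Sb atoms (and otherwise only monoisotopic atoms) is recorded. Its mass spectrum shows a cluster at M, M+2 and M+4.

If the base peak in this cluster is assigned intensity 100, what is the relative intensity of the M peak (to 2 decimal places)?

Term probabilities: M 0.3273, M+2 0.4896, M+4 0.1831. Base peak = M+2.
P(M+2) = C(2,1) × 0.57210^1 × 0.42790^1 = 2 × 0.5721 × 0.4279 = 0.489603 (base)
P(M) = C(2,0) × 0.57210^2 × 0.42790^0 = 1 × 0.32729841 × 1.0000 = 0.327298
Relative intensity = 0.327298 / 0.489603 × 100 = 66.85

66.85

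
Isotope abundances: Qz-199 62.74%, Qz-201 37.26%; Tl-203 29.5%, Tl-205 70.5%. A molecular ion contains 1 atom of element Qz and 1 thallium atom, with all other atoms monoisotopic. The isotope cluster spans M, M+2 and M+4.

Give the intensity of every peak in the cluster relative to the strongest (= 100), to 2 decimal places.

Element Qz pattern (n=1): 0.6274 : 0.3726
Thallium pattern (n=1): 0.2950 : 0.7050
Convolve the two distributions (both contribute in 2-u steps):
  M: 0.6274×0.2950 = 0.185083
  M+2: 0.6274×0.7050 + 0.3726×0.2950 = 0.552234
  M+4: 0.3726×0.7050 = 0.262683
Scale to base peak (0.552234) = 100: 33.52 : 100.00 : 47.57

33.52 : 100.00 : 47.57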